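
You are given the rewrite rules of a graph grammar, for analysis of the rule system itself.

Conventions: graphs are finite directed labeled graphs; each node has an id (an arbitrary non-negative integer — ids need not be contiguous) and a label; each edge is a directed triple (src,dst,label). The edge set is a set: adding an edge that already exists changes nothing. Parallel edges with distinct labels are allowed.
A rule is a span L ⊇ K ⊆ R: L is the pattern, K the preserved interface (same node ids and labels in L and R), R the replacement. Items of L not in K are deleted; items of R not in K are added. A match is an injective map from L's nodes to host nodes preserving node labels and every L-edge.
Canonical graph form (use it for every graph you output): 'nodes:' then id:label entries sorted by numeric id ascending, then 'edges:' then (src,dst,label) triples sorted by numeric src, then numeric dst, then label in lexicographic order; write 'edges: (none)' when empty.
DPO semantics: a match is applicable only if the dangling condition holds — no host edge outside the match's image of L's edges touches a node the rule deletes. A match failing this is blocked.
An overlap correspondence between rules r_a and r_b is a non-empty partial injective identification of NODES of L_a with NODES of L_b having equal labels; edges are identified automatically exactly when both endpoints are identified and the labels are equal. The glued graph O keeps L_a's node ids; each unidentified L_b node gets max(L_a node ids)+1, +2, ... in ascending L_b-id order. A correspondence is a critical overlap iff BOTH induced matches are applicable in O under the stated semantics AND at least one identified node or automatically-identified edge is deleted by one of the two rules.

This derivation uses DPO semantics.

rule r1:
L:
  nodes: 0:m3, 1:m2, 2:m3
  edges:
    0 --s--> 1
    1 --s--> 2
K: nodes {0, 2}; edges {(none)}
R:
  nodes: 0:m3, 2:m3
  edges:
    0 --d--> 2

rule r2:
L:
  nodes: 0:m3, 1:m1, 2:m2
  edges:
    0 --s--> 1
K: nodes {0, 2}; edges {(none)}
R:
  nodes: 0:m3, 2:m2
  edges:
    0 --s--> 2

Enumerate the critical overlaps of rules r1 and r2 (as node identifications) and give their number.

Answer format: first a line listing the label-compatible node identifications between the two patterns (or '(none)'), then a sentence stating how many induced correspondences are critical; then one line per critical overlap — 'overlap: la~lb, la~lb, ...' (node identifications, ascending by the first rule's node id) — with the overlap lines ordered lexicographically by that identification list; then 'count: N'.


label-compatible node identifications between L(r1) and L(r2): 0~0, 1~2, 2~0
3 of the induced correspondences are critical overlaps of r1 and r2.
overlap: 0~0, 1~2
overlap: 1~2
overlap: 1~2, 2~0
count: 3


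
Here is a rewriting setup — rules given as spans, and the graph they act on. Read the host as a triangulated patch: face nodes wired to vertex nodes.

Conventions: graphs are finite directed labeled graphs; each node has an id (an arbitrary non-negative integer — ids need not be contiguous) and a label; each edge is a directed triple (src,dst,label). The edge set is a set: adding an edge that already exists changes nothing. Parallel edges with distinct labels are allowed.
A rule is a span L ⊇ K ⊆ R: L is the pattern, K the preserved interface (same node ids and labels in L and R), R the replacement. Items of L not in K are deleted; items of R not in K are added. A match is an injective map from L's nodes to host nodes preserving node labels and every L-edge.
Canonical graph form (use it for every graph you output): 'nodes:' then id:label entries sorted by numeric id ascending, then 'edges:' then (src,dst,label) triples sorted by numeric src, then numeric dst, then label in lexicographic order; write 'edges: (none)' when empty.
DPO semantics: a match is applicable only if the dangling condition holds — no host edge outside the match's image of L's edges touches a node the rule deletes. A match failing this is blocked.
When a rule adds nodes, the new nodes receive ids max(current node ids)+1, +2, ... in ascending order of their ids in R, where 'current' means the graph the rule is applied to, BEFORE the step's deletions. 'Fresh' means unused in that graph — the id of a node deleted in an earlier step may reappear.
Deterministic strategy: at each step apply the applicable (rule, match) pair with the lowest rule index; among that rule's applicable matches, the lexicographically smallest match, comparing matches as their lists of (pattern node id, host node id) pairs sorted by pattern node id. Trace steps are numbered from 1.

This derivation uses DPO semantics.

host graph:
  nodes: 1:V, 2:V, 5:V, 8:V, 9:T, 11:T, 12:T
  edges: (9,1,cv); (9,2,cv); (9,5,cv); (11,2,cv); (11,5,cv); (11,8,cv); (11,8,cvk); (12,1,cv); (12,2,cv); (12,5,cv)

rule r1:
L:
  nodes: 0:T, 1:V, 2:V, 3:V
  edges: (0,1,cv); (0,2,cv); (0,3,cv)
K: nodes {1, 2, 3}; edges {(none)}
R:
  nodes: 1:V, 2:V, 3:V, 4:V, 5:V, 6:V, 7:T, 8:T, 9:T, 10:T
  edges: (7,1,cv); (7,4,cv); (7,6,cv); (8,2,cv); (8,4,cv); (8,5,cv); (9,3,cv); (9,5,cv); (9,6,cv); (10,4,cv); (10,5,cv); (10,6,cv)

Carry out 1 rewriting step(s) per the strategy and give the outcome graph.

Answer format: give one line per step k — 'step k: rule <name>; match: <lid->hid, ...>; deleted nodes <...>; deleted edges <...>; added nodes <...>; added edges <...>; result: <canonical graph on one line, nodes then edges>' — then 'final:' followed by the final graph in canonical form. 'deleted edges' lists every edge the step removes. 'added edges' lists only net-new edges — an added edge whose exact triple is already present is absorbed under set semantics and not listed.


step 1: rule r1; match: 0->9, 1->1, 2->2, 3->5; deleted nodes 9; deleted edges (9,1,cv); (9,2,cv); (9,5,cv); added nodes 13, 14, 15, 16, 17, 18, 19; added edges (16,1,cv); (16,13,cv); (16,15,cv); (17,2,cv); (17,13,cv); (17,14,cv); (18,5,cv); (18,14,cv); (18,15,cv); (19,13,cv); (19,14,cv); (19,15,cv); result: nodes: 1:V, 2:V, 5:V, 8:V, 11:T, 12:T, 13:V, 14:V, 15:V, 16:T, 17:T, 18:T, 19:T edges: (11,2,cv); (11,5,cv); (11,8,cv); (11,8,cvk); (12,1,cv); (12,2,cv); (12,5,cv); (16,1,cv); (16,13,cv); (16,15,cv); (17,2,cv); (17,13,cv); (17,14,cv); (18,5,cv); (18,14,cv); (18,15,cv); (19,13,cv); (19,14,cv); (19,15,cv)
final:
nodes: 1:V, 2:V, 5:V, 8:V, 11:T, 12:T, 13:V, 14:V, 15:V, 16:T, 17:T, 18:T, 19:T
edges: (11,2,cv); (11,5,cv); (11,8,cv); (11,8,cvk); (12,1,cv); (12,2,cv); (12,5,cv); (16,1,cv); (16,13,cv); (16,15,cv); (17,2,cv); (17,13,cv); (17,14,cv); (18,5,cv); (18,14,cv); (18,15,cv); (19,13,cv); (19,14,cv); (19,15,cv)


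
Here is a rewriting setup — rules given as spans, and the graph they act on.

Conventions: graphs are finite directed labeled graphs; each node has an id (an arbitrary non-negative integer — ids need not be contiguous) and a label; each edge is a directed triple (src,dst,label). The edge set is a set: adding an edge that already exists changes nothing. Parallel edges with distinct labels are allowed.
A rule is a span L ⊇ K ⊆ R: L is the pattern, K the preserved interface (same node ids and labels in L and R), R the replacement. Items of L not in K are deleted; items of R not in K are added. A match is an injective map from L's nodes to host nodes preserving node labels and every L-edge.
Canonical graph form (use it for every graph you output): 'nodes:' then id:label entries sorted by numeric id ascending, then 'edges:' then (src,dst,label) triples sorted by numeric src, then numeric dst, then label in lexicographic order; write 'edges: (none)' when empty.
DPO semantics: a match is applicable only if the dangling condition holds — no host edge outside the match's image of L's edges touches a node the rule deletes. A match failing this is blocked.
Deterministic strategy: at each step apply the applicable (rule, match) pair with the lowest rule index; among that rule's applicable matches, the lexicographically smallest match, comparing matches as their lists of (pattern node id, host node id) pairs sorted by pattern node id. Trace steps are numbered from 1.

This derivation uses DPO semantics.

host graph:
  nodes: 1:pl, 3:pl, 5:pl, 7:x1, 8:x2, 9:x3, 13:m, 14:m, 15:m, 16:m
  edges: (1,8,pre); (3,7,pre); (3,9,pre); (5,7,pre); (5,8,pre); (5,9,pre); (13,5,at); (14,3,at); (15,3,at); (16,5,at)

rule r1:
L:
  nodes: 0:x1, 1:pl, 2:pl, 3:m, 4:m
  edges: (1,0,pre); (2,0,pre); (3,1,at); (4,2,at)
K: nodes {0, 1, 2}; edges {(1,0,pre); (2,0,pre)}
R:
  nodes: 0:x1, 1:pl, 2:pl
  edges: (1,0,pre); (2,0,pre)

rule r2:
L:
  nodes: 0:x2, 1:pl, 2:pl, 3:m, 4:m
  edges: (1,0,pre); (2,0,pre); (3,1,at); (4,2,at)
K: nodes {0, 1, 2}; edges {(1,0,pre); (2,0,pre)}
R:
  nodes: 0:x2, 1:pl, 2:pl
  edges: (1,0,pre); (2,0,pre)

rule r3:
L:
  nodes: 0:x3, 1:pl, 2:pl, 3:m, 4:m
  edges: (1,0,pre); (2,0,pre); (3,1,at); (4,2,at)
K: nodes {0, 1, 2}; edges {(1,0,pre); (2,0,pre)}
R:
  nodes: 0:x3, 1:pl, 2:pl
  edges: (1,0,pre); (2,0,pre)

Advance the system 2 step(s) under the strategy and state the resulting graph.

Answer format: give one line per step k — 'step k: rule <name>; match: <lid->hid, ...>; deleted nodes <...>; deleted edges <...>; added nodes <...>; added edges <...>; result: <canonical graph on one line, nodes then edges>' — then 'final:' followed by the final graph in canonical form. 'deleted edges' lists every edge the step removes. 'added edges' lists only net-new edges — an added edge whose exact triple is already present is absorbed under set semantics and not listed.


step 1: rule r1; match: 0->7, 1->3, 2->5, 3->14, 4->13; deleted nodes 13, 14; deleted edges (13,5,at); (14,3,at); added nodes (none); added edges (none); result: nodes: 1:pl, 3:pl, 5:pl, 7:x1, 8:x2, 9:x3, 15:m, 16:m edges: (1,8,pre); (3,7,pre); (3,9,pre); (5,7,pre); (5,8,pre); (5,9,pre); (15,3,at); (16,5,at)
step 2: rule r1; match: 0->7, 1->3, 2->5, 3->15, 4->16; deleted nodes 15, 16; deleted edges (15,3,at); (16,5,at); added nodes (none); added edges (none); result: nodes: 1:pl, 3:pl, 5:pl, 7:x1, 8:x2, 9:x3 edges: (1,8,pre); (3,7,pre); (3,9,pre); (5,7,pre); (5,8,pre); (5,9,pre)
final:
nodes: 1:pl, 3:pl, 5:pl, 7:x1, 8:x2, 9:x3
edges: (1,8,pre); (3,7,pre); (3,9,pre); (5,7,pre); (5,8,pre); (5,9,pre)


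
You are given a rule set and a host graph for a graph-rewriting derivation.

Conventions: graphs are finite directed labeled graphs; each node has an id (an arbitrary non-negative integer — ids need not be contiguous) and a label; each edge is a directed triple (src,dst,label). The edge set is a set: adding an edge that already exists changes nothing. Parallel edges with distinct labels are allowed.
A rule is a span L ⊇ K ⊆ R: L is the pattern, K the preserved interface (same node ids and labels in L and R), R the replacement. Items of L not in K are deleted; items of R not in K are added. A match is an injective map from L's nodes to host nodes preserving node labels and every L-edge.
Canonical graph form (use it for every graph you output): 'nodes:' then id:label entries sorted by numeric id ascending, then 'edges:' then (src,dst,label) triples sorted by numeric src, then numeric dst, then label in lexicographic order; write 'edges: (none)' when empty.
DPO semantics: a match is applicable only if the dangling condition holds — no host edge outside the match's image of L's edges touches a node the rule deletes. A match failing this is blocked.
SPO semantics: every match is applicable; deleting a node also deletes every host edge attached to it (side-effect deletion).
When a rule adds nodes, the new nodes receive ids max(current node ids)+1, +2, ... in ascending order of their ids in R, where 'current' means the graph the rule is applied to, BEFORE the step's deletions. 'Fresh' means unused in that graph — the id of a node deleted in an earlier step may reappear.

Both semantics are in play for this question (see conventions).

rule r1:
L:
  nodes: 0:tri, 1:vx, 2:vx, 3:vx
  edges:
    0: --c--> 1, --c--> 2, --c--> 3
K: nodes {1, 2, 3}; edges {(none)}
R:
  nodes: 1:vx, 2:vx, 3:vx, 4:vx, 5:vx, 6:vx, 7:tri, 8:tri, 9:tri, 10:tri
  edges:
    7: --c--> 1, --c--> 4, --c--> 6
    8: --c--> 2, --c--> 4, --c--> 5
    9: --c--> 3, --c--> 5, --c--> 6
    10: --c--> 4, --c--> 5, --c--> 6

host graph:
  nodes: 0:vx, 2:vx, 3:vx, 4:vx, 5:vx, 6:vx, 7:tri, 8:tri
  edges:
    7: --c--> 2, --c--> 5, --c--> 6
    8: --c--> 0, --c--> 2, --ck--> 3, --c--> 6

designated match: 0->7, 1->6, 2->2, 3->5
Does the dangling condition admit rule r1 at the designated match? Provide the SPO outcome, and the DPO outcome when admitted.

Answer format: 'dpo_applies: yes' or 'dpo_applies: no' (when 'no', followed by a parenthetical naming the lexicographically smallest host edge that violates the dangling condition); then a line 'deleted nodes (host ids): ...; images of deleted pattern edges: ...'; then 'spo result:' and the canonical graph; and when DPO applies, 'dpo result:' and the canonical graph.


dpo_applies: yes
deleted nodes (host ids): 7; images of deleted pattern edges: (7,2,c); (7,5,c); (7,6,c)
spo result:
nodes: 0:vx, 2:vx, 3:vx, 4:vx, 5:vx, 6:vx, 8:tri, 9:vx, 10:vx, 11:vx, 12:tri, 13:tri, 14:tri, 15:tri
edges: (8,0,c); (8,2,c); (8,3,ck); (8,6,c); (12,6,c); (12,9,c); (12,11,c); (13,2,c); (13,9,c); (13,10,c); (14,5,c); (14,10,c); (14,11,c); (15,9,c); (15,10,c); (15,11,c)
dpo result:
nodes: 0:vx, 2:vx, 3:vx, 4:vx, 5:vx, 6:vx, 8:tri, 9:vx, 10:vx, 11:vx, 12:tri, 13:tri, 14:tri, 15:tri
edges: (8,0,c); (8,2,c); (8,3,ck); (8,6,c); (12,6,c); (12,9,c); (12,11,c); (13,2,c); (13,9,c); (13,10,c); (14,5,c); (14,10,c); (14,11,c); (15,9,c); (15,10,c); (15,11,c)


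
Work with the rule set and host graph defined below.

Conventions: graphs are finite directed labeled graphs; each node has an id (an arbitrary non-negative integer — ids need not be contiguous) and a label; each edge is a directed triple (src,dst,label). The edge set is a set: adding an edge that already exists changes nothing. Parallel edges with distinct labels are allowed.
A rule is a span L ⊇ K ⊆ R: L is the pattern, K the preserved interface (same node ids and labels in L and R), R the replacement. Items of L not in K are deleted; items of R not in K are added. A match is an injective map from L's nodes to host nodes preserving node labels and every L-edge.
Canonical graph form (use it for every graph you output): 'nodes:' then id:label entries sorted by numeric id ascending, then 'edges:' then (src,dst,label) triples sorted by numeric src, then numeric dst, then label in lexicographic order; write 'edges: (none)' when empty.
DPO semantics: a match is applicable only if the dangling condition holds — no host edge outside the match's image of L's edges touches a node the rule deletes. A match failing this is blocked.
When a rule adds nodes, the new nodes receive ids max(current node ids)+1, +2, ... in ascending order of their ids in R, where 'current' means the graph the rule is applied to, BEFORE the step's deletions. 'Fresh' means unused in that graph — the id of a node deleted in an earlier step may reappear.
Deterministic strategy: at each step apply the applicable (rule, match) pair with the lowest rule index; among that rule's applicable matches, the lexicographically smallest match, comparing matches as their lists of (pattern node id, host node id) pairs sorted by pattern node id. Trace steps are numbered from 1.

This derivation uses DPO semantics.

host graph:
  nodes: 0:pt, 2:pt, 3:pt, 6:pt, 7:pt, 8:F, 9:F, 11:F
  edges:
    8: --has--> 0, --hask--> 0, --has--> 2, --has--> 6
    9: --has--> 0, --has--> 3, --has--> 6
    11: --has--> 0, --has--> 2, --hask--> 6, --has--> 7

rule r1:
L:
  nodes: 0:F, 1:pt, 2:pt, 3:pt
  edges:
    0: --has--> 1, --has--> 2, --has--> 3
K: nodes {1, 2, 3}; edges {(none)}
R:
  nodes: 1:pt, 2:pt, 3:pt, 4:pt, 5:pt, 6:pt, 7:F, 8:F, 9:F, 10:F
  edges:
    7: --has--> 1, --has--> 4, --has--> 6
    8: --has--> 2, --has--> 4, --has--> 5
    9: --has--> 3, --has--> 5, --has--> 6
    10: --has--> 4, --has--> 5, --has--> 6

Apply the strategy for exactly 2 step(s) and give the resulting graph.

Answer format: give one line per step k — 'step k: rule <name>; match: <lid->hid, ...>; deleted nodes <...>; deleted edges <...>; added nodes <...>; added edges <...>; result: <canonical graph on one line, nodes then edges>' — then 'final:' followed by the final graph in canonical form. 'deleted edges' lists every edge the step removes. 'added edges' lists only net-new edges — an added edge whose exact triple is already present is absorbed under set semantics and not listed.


step 1: rule r1; match: 0->9, 1->0, 2->3, 3->6; deleted nodes 9; deleted edges (9,0,has); (9,3,has); (9,6,has); added nodes 12, 13, 14, 15, 16, 17, 18; added edges (15,0,has); (15,12,has); (15,14,has); (16,3,has); (16,12,has); (16,13,has); (17,6,has); (17,13,has); (17,14,has); (18,12,has); (18,13,has); (18,14,has); result: nodes: 0:pt, 2:pt, 3:pt, 6:pt, 7:pt, 8:F, 11:F, 12:pt, 13:pt, 14:pt, 15:F, 16:F, 17:F, 18:F edges: (8,0,has); (8,0,hask); (8,2,has); (8,6,has); (11,0,has); (11,2,has); (11,6,hask); (11,7,has); (15,0,has); (15,12,has); (15,14,has); (16,3,has); (16,12,has); (16,13,has); (17,6,has); (17,13,has); (17,14,has); (18,12,has); (18,13,has); (18,14,has)
step 2: rule r1; match: 0->15, 1->0, 2->12, 3->14; deleted nodes 15; deleted edges (15,0,has); (15,12,has); (15,14,has); added nodes 19, 20, 21, 22, 23, 24, 25; added edges (22,0,has); (22,19,has); (22,21,has); (23,12,has); (23,19,has); (23,20,has); (24,14,has); (24,20,has); (24,21,has); (25,19,has); (25,20,has); (25,21,has); result: nodes: 0:pt, 2:pt, 3:pt, 6:pt, 7:pt, 8:F, 11:F, 12:pt, 13:pt, 14:pt, 16:F, 17:F, 18:F, 19:pt, 20:pt, 21:pt, 22:F, 23:F, 24:F, 25:F edges: (8,0,has); (8,0,hask); (8,2,has); (8,6,has); (11,0,has); (11,2,has); (11,6,hask); (11,7,has); (16,3,has); (16,12,has); (16,13,has); (17,6,has); (17,13,has); (17,14,has); (18,12,has); (18,13,has); (18,14,has); (22,0,has); (22,19,has); (22,21,has); (23,12,has); (23,19,has); (23,20,has); (24,14,has); (24,20,has); (24,21,has); (25,19,has); (25,20,has); (25,21,has)
final:
nodes: 0:pt, 2:pt, 3:pt, 6:pt, 7:pt, 8:F, 11:F, 12:pt, 13:pt, 14:pt, 16:F, 17:F, 18:F, 19:pt, 20:pt, 21:pt, 22:F, 23:F, 24:F, 25:F
edges: (8,0,has); (8,0,hask); (8,2,has); (8,6,has); (11,0,has); (11,2,has); (11,6,hask); (11,7,has); (16,3,has); (16,12,has); (16,13,has); (17,6,has); (17,13,has); (17,14,has); (18,12,has); (18,13,has); (18,14,has); (22,0,has); (22,19,has); (22,21,has); (23,12,has); (23,19,has); (23,20,has); (24,14,has); (24,20,has); (24,21,has); (25,19,has); (25,20,has); (25,21,has)


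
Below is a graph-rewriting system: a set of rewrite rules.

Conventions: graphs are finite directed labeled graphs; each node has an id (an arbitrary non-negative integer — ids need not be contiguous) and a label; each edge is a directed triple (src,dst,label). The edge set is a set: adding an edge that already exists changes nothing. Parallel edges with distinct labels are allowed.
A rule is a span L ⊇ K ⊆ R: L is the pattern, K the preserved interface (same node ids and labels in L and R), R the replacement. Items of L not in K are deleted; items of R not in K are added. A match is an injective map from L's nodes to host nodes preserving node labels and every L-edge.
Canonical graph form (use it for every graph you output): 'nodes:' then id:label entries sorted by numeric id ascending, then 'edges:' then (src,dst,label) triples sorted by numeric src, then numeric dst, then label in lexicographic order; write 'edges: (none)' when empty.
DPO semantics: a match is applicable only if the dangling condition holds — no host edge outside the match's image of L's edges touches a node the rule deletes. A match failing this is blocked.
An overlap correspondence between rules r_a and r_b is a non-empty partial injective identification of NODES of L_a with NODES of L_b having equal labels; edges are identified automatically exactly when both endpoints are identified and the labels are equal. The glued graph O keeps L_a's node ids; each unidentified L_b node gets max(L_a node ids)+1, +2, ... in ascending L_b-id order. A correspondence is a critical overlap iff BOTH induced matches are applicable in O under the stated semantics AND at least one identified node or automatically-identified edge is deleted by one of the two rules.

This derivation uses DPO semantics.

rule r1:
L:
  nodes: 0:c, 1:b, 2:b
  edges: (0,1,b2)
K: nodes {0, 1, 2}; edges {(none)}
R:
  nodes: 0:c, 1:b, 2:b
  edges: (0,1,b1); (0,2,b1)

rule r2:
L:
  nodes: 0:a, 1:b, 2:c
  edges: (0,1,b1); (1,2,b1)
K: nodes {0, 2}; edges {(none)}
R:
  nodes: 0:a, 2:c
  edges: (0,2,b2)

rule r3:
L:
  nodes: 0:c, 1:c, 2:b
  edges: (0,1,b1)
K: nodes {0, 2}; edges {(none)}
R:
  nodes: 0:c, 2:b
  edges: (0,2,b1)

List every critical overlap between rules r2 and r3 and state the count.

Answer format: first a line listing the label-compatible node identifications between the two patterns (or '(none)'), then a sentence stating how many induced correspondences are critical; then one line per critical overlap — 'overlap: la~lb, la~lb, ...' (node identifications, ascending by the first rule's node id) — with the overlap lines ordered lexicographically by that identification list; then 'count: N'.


label-compatible node identifications between L(r2) and L(r3): 1~2, 2~0, 2~1
2 of the induced correspondences are critical overlaps of r2 and r3.
overlap: 1~2
overlap: 1~2, 2~0
count: 2


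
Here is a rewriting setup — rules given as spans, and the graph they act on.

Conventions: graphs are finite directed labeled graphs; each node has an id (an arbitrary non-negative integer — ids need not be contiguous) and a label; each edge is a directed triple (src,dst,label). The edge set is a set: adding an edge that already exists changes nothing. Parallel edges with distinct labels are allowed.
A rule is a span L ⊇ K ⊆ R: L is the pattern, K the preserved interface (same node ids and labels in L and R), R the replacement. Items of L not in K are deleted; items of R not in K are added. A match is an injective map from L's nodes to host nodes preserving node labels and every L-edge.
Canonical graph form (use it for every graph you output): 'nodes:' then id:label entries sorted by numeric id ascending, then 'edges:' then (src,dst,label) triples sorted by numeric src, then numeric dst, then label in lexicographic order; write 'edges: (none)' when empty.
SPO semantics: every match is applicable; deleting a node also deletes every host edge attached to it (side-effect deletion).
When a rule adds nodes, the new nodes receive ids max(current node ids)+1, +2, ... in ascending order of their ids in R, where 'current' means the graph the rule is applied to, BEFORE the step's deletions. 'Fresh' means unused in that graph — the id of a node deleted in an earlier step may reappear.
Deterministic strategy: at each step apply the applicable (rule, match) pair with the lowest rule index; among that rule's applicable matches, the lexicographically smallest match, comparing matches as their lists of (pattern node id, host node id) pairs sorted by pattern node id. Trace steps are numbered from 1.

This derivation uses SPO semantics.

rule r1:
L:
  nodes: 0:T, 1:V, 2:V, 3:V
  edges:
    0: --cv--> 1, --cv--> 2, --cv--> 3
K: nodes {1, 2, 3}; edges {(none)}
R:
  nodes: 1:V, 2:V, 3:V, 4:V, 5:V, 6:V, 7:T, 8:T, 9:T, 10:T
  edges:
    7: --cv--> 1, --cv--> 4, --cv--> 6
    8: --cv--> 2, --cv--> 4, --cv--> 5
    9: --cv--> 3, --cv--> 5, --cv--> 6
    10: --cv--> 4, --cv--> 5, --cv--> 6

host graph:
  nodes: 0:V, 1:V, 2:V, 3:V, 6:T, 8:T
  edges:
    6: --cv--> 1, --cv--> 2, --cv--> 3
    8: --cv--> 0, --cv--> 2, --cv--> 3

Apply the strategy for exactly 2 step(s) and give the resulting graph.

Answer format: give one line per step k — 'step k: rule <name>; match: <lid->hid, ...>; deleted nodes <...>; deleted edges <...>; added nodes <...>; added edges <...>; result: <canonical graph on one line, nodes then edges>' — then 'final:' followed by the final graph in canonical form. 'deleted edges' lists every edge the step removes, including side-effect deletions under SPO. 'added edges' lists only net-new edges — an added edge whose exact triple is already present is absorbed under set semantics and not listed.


step 1: rule r1; match: 0->6, 1->1, 2->2, 3->3; deleted nodes 6; deleted edges (6,1,cv); (6,2,cv); (6,3,cv); added nodes 9, 10, 11, 12, 13, 14, 15; added edges (12,1,cv); (12,9,cv); (12,11,cv); (13,2,cv); (13,9,cv); (13,10,cv); (14,3,cv); (14,10,cv); (14,11,cv); (15,9,cv); (15,10,cv); (15,11,cv); result: nodes: 0:V, 1:V, 2:V, 3:V, 8:T, 9:V, 10:V, 11:V, 12:T, 13:T, 14:T, 15:T edges: (8,0,cv); (8,2,cv); (8,3,cv); (12,1,cv); (12,9,cv); (12,11,cv); (13,2,cv); (13,9,cv); (13,10,cv); (14,3,cv); (14,10,cv); (14,11,cv); (15,9,cv); (15,10,cv); (15,11,cv)
step 2: rule r1; match: 0->8, 1->0, 2->2, 3->3; deleted nodes 8; deleted edges (8,0,cv); (8,2,cv); (8,3,cv); added nodes 16, 17, 18, 19, 20, 21, 22; added edges (19,0,cv); (19,16,cv); (19,18,cv); (20,2,cv); (20,16,cv); (20,17,cv); (21,3,cv); (21,17,cv); (21,18,cv); (22,16,cv); (22,17,cv); (22,18,cv); result: nodes: 0:V, 1:V, 2:V, 3:V, 9:V, 10:V, 11:V, 12:T, 13:T, 14:T, 15:T, 16:V, 17:V, 18:V, 19:T, 20:T, 21:T, 22:T edges: (12,1,cv); (12,9,cv); (12,11,cv); (13,2,cv); (13,9,cv); (13,10,cv); (14,3,cv); (14,10,cv); (14,11,cv); (15,9,cv); (15,10,cv); (15,11,cv); (19,0,cv); (19,16,cv); (19,18,cv); (20,2,cv); (20,16,cv); (20,17,cv); (21,3,cv); (21,17,cv); (21,18,cv); (22,16,cv); (22,17,cv); (22,18,cv)
final:
nodes: 0:V, 1:V, 2:V, 3:V, 9:V, 10:V, 11:V, 12:T, 13:T, 14:T, 15:T, 16:V, 17:V, 18:V, 19:T, 20:T, 21:T, 22:T
edges: (12,1,cv); (12,9,cv); (12,11,cv); (13,2,cv); (13,9,cv); (13,10,cv); (14,3,cv); (14,10,cv); (14,11,cv); (15,9,cv); (15,10,cv); (15,11,cv); (19,0,cv); (19,16,cv); (19,18,cv); (20,2,cv); (20,16,cv); (20,17,cv); (21,3,cv); (21,17,cv); (21,18,cv); (22,16,cv); (22,17,cv); (22,18,cv)


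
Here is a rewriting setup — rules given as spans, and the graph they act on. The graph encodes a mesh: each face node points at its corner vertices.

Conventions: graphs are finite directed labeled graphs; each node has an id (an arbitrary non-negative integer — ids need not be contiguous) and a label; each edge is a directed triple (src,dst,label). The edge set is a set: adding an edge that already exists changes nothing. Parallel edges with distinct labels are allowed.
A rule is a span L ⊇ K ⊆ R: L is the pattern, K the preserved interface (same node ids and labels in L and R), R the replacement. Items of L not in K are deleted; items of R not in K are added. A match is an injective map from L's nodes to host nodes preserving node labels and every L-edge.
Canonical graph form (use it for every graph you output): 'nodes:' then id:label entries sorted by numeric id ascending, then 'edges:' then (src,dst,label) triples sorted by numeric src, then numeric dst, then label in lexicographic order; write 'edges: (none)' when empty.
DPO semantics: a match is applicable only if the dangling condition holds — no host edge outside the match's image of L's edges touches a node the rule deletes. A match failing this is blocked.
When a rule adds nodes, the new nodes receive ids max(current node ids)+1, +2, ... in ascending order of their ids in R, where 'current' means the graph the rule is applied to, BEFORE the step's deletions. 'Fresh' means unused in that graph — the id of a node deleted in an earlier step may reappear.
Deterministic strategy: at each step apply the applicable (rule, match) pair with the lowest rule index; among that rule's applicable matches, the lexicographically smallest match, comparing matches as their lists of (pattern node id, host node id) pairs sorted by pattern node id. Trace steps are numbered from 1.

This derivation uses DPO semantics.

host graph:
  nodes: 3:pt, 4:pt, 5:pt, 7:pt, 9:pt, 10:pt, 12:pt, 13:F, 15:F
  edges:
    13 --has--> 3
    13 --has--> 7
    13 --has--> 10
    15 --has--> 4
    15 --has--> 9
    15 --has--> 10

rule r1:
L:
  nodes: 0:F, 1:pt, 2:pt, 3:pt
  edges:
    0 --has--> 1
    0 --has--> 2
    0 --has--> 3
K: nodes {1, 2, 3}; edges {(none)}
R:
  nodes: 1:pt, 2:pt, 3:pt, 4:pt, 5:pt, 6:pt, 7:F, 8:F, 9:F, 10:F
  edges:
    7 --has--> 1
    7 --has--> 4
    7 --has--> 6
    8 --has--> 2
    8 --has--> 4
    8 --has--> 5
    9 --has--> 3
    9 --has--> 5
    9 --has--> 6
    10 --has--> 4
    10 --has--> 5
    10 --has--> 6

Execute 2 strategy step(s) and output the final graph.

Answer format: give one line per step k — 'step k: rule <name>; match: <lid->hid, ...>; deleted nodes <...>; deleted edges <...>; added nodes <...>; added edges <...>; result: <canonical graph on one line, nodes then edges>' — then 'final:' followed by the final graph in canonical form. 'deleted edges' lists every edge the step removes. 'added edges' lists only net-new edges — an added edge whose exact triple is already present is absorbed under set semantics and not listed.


step 1: rule r1; match: 0->13, 1->3, 2->7, 3->10; deleted nodes 13; deleted edges (13,3,has); (13,7,has); (13,10,has); added nodes 16, 17, 18, 19, 20, 21, 22; added edges (19,3,has); (19,16,has); (19,18,has); (20,7,has); (20,16,has); (20,17,has); (21,10,has); (21,17,has); (21,18,has); (22,16,has); (22,17,has); (22,18,has); result: nodes: 3:pt, 4:pt, 5:pt, 7:pt, 9:pt, 10:pt, 12:pt, 15:F, 16:pt, 17:pt, 18:pt, 19:F, 20:F, 21:F, 22:F edges: (15,4,has); (15,9,has); (15,10,has); (19,3,has); (19,16,has); (19,18,has); (20,7,has); (20,16,has); (20,17,has); (21,10,has); (21,17,has); (21,18,has); (22,16,has); (22,17,has); (22,18,has)
step 2: rule r1; match: 0->15, 1->4, 2->9, 3->10; deleted nodes 15; deleted edges (15,4,has); (15,9,has); (15,10,has); added nodes 23, 24, 25, 26, 27, 28, 29; added edges (26,4,has); (26,23,has); (26,25,has); (27,9,has); (27,23,has); (27,24,has); (28,10,has); (28,24,has); (28,25,has); (29,23,has); (29,24,has); (29,25,has); result: nodes: 3:pt, 4:pt, 5:pt, 7:pt, 9:pt, 10:pt, 12:pt, 16:pt, 17:pt, 18:pt, 19:F, 20:F, 21:F, 22:F, 23:pt, 24:pt, 25:pt, 26:F, 27:F, 28:F, 29:F edges: (19,3,has); (19,16,has); (19,18,has); (20,7,has); (20,16,has); (20,17,has); (21,10,has); (21,17,has); (21,18,has); (22,16,has); (22,17,has); (22,18,has); (26,4,has); (26,23,has); (26,25,has); (27,9,has); (27,23,has); (27,24,has); (28,10,has); (28,24,has); (28,25,has); (29,23,has); (29,24,has); (29,25,has)
final:
nodes: 3:pt, 4:pt, 5:pt, 7:pt, 9:pt, 10:pt, 12:pt, 16:pt, 17:pt, 18:pt, 19:F, 20:F, 21:F, 22:F, 23:pt, 24:pt, 25:pt, 26:F, 27:F, 28:F, 29:F
edges: (19,3,has); (19,16,has); (19,18,has); (20,7,has); (20,16,has); (20,17,has); (21,10,has); (21,17,has); (21,18,has); (22,16,has); (22,17,has); (22,18,has); (26,4,has); (26,23,has); (26,25,has); (27,9,has); (27,23,has); (27,24,has); (28,10,has); (28,24,has); (28,25,has); (29,23,has); (29,24,has); (29,25,has)


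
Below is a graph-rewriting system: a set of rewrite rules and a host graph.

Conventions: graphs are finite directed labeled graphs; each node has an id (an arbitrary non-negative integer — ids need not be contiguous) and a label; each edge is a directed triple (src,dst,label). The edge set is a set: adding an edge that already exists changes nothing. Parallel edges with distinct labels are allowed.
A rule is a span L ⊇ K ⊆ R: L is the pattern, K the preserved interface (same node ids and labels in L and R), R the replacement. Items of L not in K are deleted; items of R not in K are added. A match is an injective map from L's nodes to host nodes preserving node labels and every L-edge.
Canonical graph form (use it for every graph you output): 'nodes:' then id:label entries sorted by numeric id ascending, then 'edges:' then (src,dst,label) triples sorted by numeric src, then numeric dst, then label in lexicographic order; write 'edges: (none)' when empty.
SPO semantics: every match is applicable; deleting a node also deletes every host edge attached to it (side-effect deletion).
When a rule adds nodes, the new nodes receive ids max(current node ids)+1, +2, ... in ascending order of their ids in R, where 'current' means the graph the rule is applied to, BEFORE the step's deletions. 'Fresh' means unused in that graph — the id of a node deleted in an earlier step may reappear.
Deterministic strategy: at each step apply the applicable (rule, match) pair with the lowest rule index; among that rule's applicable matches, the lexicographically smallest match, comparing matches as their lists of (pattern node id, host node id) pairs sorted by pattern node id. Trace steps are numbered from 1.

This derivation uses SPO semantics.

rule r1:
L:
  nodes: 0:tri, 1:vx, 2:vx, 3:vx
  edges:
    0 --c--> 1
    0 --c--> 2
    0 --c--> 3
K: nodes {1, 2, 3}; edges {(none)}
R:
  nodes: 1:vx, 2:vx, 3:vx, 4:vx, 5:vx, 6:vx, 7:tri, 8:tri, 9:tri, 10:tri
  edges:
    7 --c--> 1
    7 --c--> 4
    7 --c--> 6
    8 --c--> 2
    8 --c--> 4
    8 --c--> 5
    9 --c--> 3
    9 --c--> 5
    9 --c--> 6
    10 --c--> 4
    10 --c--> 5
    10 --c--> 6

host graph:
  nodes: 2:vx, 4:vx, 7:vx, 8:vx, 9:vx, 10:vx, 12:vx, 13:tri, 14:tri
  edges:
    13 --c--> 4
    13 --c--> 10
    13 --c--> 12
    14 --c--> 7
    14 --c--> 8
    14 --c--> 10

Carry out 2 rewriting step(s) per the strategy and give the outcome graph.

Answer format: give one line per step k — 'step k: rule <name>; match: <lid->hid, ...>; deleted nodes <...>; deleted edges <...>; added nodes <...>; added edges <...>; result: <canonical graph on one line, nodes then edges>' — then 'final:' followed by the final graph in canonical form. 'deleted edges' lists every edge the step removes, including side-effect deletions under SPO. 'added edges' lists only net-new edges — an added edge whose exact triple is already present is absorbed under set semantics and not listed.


step 1: rule r1; match: 0->13, 1->4, 2->10, 3->12; deleted nodes 13; deleted edges (13,4,c); (13,10,c); (13,12,c); added nodes 15, 16, 17, 18, 19, 20, 21; added edges (18,4,c); (18,15,c); (18,17,c); (19,10,c); (19,15,c); (19,16,c); (20,12,c); (20,16,c); (20,17,c); (21,15,c); (21,16,c); (21,17,c); result: nodes: 2:vx, 4:vx, 7:vx, 8:vx, 9:vx, 10:vx, 12:vx, 14:tri, 15:vx, 16:vx, 17:vx, 18:tri, 19:tri, 20:tri, 21:tri edges: (14,7,c); (14,8,c); (14,10,c); (18,4,c); (18,15,c); (18,17,c); (19,10,c); (19,15,c); (19,16,c); (20,12,c); (20,16,c); (20,17,c); (21,15,c); (21,16,c); (21,17,c)
step 2: rule r1; match: 0->14, 1->7, 2->8, 3->10; deleted nodes 14; deleted edges (14,7,c); (14,8,c); (14,10,c); added nodes 22, 23, 24, 25, 26, 27, 28; added edges (25,7,c); (25,22,c); (25,24,c); (26,8,c); (26,22,c); (26,23,c); (27,10,c); (27,23,c); (27,24,c); (28,22,c); (28,23,c); (28,24,c); result: nodes: 2:vx, 4:vx, 7:vx, 8:vx, 9:vx, 10:vx, 12:vx, 15:vx, 16:vx, 17:vx, 18:tri, 19:tri, 20:tri, 21:tri, 22:vx, 23:vx, 24:vx, 25:tri, 26:tri, 27:tri, 28:tri edges: (18,4,c); (18,15,c); (18,17,c); (19,10,c); (19,15,c); (19,16,c); (20,12,c); (20,16,c); (20,17,c); (21,15,c); (21,16,c); (21,17,c); (25,7,c); (25,22,c); (25,24,c); (26,8,c); (26,22,c); (26,23,c); (27,10,c); (27,23,c); (27,24,c); (28,22,c); (28,23,c); (28,24,c)
final:
nodes: 2:vx, 4:vx, 7:vx, 8:vx, 9:vx, 10:vx, 12:vx, 15:vx, 16:vx, 17:vx, 18:tri, 19:tri, 20:tri, 21:tri, 22:vx, 23:vx, 24:vx, 25:tri, 26:tri, 27:tri, 28:tri
edges: (18,4,c); (18,15,c); (18,17,c); (19,10,c); (19,15,c); (19,16,c); (20,12,c); (20,16,c); (20,17,c); (21,15,c); (21,16,c); (21,17,c); (25,7,c); (25,22,c); (25,24,c); (26,8,c); (26,22,c); (26,23,c); (27,10,c); (27,23,c); (27,24,c); (28,22,c); (28,23,c); (28,24,c)


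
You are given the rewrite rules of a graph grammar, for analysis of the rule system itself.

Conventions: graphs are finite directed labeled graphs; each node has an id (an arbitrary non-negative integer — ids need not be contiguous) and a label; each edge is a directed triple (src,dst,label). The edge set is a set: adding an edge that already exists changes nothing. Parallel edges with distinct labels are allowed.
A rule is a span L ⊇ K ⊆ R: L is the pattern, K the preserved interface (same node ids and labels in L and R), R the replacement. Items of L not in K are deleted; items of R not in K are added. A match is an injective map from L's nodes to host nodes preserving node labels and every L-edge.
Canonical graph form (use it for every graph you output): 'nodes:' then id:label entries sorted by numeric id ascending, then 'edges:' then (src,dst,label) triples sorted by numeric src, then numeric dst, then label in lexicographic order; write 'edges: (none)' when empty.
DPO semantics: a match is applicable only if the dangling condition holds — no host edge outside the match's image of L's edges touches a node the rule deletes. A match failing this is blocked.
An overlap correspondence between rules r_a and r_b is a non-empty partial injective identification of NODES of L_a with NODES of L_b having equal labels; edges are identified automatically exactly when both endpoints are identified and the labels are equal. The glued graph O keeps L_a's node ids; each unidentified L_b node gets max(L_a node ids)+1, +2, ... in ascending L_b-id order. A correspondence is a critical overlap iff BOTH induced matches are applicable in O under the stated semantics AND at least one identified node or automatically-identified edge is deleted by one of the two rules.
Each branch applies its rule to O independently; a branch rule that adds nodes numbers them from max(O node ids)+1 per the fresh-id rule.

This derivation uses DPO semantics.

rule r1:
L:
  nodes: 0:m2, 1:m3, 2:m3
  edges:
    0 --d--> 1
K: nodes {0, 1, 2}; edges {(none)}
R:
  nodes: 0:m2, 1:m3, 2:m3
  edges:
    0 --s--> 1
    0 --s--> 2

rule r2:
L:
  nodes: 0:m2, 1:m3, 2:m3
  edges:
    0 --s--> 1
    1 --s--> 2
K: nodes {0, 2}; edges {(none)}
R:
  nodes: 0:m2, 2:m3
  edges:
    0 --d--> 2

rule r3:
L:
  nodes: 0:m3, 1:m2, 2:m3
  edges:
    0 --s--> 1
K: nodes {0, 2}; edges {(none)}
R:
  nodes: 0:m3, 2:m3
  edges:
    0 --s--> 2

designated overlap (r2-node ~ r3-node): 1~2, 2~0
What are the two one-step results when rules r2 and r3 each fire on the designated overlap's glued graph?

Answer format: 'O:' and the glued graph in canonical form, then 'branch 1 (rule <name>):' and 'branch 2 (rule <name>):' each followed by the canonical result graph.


O:
nodes: 0:m2, 1:m3, 2:m3, 3:m2
edges: (0,1,s); (1,2,s); (2,3,s)
branch 1 (rule r2):
nodes: 0:m2, 2:m3, 3:m2
edges: (0,2,d); (2,3,s)
branch 2 (rule r3):
nodes: 0:m2, 1:m3, 2:m3
edges: (0,1,s); (1,2,s); (2,1,s)


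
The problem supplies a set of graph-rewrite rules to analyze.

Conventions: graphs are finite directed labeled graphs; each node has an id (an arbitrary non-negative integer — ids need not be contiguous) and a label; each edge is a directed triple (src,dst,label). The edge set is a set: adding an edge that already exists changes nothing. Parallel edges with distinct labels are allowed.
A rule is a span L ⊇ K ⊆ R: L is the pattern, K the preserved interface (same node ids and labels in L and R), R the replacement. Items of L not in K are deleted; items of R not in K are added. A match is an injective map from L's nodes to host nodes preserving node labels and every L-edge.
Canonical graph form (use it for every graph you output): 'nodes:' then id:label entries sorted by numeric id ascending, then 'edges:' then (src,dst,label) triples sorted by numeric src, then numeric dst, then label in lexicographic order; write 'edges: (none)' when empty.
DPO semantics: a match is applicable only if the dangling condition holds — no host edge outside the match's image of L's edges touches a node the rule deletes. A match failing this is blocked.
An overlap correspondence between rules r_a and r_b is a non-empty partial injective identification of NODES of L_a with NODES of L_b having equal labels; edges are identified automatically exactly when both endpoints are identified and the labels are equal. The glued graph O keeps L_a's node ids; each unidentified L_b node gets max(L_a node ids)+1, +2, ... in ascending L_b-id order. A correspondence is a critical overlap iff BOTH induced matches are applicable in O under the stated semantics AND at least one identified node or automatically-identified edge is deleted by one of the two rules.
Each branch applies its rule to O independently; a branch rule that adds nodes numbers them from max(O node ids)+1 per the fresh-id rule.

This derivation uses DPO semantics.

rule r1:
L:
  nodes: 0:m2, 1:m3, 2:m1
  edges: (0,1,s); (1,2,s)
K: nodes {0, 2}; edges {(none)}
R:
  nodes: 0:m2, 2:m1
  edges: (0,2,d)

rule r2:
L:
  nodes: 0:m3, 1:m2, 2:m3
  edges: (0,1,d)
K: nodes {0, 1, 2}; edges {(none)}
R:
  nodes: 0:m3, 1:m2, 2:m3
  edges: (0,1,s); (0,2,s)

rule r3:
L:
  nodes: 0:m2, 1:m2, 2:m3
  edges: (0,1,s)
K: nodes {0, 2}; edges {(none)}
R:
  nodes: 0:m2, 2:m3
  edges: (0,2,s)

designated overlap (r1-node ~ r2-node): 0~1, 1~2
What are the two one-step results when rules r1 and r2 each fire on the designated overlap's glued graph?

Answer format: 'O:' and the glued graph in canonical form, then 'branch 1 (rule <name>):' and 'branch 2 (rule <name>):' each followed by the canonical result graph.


O:
nodes: 0:m2, 1:m3, 2:m1, 3:m3
edges: (0,1,s); (1,2,s); (3,0,d)
branch 1 (rule r1):
nodes: 0:m2, 2:m1, 3:m3
edges: (0,2,d); (3,0,d)
branch 2 (rule r2):
nodes: 0:m2, 1:m3, 2:m1, 3:m3
edges: (0,1,s); (1,2,s); (3,0,s); (3,1,s)
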